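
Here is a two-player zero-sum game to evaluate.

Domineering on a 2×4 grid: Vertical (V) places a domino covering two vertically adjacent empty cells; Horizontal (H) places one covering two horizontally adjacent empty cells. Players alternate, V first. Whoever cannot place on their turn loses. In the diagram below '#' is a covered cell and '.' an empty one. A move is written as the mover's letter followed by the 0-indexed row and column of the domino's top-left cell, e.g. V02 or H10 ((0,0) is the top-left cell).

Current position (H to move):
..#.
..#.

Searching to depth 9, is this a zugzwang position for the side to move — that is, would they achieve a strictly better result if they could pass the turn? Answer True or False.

zugzwang(..#./..#., H) = False

p1 H@[..#./..#.]: H00[###./..#.]+1* H10[..#./###.]+1
p2 V@[###./..#.]: V03[####/..##]-1*
p3 H@[####/..##]: H10[####/####]+1*
p4 V@[####/####] terminal -1; root [..#./..#.] d9
suppose H passes — search the same position with V to move:
pass> p1 V@[..#./..#.]: V00[#.#./#.#.]+1* V01[.##./.##.]+1 V03[..##/..##]-1
pass> p2 H@[#.#./#.#.] terminal -1; root [..#./..#.] d9
for H: play +1, pass -1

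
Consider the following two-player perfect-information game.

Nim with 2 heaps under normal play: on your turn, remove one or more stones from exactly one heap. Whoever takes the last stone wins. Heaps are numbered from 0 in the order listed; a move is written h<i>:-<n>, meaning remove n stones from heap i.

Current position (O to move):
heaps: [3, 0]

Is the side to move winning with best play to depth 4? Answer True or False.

ply 1, O at (3,0) | h0:-1=-1→(2,0); h0:-2=-1→(1,0); h0:-3=+1→(0,0)*
ply 2: (0,0) is terminal -1 (X); from (3,0) depth 4

O winning at [(3,0)]: True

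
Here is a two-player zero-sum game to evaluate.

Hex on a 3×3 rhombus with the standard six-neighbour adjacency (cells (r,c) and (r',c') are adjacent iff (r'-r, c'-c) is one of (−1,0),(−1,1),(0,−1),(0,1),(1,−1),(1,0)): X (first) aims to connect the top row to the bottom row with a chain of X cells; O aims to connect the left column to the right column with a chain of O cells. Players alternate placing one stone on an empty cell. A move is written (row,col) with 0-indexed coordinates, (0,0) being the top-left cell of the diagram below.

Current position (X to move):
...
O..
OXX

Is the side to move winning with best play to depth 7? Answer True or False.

X winning at [.../O../OXX]: True

[.../O../OXX] X move#1: (0,0):-1/X../O../OXX, (0,1):-1/.X./O../OXX, (0,2):+1/..X/O../OXX*, (1,1):+1/.../OX./OXX, (1,2):-1/.../O.X/OXX
[..X/O../OXX] O move#2: (0,0):-1/O.X/O../OXX*, (0,1):-1/.OX/O../OXX, (1,1):-1/..X/OO./OXX, (1,2):-1/..X/O.O/OXX
[O.X/O../OXX] X move#3: (0,1):+1/OXX/O../OXX*, (1,1):+1/O.X/OX./OXX, (1,2):+1/O.X/O.X/OXX
[OXX/O../OXX] O move#4: (1,1):-1/OXX/OO./OXX*, (1,2):-1/OXX/O.O/OXX
[OXX/OO./OXX] X move#5: (1,2):+1/OXX/OOX/OXX*
[OXX/OOX/OXX] end (terminal -1, O#6); searched .../O../OXX to 7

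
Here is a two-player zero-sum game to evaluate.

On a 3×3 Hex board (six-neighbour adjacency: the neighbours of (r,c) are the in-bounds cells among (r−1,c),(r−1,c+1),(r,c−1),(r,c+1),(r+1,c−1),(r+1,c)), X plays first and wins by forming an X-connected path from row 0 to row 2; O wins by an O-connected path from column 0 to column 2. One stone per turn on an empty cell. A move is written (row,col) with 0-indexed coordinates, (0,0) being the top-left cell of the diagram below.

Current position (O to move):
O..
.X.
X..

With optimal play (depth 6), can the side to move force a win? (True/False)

ply 1, O at O../.X./X.. | (0,1)=-1→OO./.X./X..*; (0,2)=-1→O.O/.X./X..; (1,0)=-1→O../OX./X..; (1,2)=-1→O../.XO/X..; (2,1)=-1→O../.X./XO.; (2,2)=-1→O../.X./X.O
ply 2, X at OO./.X./X.. | (0,2)=+1→OOX/.X./X..*; (1,0)=-1→OO./XX./X..; (1,2)=-1→OO./.XX/X..; (2,1)=-1→OO./.X./XX.; (2,2)=-1→OO./.X./X.X
ply 3: OOX/.X./X.. is terminal -1 (O); from O../.X./X.. depth 6

O winning at [O../.X./X..]: False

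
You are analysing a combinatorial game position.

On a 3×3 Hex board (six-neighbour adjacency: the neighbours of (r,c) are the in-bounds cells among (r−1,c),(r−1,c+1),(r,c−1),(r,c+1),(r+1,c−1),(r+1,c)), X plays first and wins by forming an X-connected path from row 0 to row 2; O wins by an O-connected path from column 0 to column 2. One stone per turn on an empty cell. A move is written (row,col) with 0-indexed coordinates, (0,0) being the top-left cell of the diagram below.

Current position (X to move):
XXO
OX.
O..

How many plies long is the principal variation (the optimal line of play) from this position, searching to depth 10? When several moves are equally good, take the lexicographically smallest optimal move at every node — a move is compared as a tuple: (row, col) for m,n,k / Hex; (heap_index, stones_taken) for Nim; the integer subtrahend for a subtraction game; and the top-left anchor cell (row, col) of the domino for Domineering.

PV length from [XXO/OX./O..]: 3 plies

p1 X@[XXO/OX./O..]: (1,2)[XXO/OXX/O..]+1* (2,1)[XXO/OX./OX.]+1 (2,2)[XXO/OX./O.X]+1
p2 O@[XXO/OXX/O..]: (2,1)[XXO/OXX/OO.]-1* (2,2)[XXO/OXX/O.O]-1
p3 X@[XXO/OXX/OO.]: (2,2)[XXO/OXX/OOX]+1*
p4 O@[XXO/OXX/OOX] terminal -1; root [XXO/OX./O..] d10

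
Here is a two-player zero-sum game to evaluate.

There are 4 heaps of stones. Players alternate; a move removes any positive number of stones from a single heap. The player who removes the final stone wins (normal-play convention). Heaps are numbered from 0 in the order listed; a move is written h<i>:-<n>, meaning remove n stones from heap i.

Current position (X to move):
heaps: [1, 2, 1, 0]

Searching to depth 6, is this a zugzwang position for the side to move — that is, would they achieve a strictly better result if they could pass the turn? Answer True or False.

p1 X@[(1,2,1,0)]: h0:-1[(0,2,1,0)]-1 h1:-1[(1,1,1,0)]-1 h1:-2[(1,0,1,0)]+1* h2:-1[(1,2,0,0)]-1
p2 O@[(1,0,1,0)]: h0:-1[(0,0,1,0)]-1* h2:-1[(1,0,0,0)]-1
p3 X@[(0,0,1,0)]: h2:-1[(0,0,0,0)]+1*
p4 O@[(0,0,0,0)] terminal -1; root [(1,2,1,0)] d6
if X skipped the turn, O would face:
~ p1 O@[(1,2,1,0)]: h0:-1[(0,2,1,0)]-1 h1:-1[(1,1,1,0)]-1 h1:-2[(1,0,1,0)]+1* h2:-1[(1,2,0,0)]-1
~ p2 X@[(1,0,1,0)]: h0:-1[(0,0,1,0)]-1* h2:-1[(1,0,0,0)]-1
~ p3 O@[(0,0,1,0)]: h2:-1[(0,0,0,0)]+1*
~ p4 X@[(0,0,0,0)] terminal -1; root [(1,2,1,0)] d6
compare (X): move=+1 vs pass=-1

zugzwang((1,2,1,0), X) = False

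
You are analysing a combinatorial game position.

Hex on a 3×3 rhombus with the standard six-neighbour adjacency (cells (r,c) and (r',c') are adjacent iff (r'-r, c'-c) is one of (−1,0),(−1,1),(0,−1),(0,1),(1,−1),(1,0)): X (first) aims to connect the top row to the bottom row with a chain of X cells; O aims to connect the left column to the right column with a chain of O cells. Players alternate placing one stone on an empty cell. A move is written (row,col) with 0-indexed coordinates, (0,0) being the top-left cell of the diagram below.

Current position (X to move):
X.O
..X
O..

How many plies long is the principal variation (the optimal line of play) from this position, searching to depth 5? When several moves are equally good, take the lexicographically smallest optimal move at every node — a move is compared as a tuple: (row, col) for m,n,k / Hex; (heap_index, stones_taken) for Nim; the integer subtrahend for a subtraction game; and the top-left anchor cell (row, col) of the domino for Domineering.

PV length from [X.O/..X/O..]: 5 plies

[X.O/..X/O..] X move#1: (0,1):-1/XXO/..X/O.., (1,0):-1/X.O/X.X/O.., (1,1):+1/X.O/.XX/O..*, (2,1):-1/X.O/..X/OX., (2,2):-1/X.O/..X/O.X
[X.O/.XX/O..] O move#2: (0,1):-1/XOO/.XX/O..*, (1,0):-1/X.O/OXX/O.., (2,1):-1/X.O/.XX/OO., (2,2):-1/X.O/.XX/O.O
[XOO/.XX/O..] X move#3: (1,0):+1/XOO/XXX/O..*, (2,1):-1/XOO/.XX/OX., (2,2):-1/XOO/.XX/O.X
[XOO/XXX/O..] O move#4: (2,1):-1/XOO/XXX/OO.*, (2,2):-1/XOO/XXX/O.O
[XOO/XXX/OO.] X move#5: (2,2):+1/XOO/XXX/OOX*
[XOO/XXX/OOX] end (terminal -1, O#6); searched X.O/..X/O.. to 5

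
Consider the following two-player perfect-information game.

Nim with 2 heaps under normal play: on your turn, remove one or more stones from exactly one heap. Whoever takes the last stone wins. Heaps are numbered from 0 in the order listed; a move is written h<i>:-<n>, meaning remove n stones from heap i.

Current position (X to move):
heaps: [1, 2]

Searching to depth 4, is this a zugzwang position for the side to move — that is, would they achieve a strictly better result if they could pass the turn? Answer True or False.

zugzwang((1,2), X) = False

[(1,2)] X move#1: h0:-1:-1/(0,2), h1:-1:+1/(1,1)*, h1:-2:-1/(1,0)
[(1,1)] O move#2: h0:-1:-1/(0,1)*, h1:-1:-1/(1,0)
[(0,1)] X move#3: h1:-1:+1/(0,0)*
[(0,0)] end (terminal -1, O#4); searched (1,2) to 4
suppose X passes — search the same position with O to move:
pass> [(1,2)] O move#1: h0:-1:-1/(0,2), h1:-1:+1/(1,1)*, h1:-2:-1/(1,0)
pass> [(1,1)] X move#2: h0:-1:-1/(0,1)*, h1:-1:-1/(1,0)
pass> [(0,1)] O move#3: h1:-1:+1/(0,0)*
pass> [(0,0)] end (terminal -1, X#4); searched (1,2) to 4
for X: play +1, pass -1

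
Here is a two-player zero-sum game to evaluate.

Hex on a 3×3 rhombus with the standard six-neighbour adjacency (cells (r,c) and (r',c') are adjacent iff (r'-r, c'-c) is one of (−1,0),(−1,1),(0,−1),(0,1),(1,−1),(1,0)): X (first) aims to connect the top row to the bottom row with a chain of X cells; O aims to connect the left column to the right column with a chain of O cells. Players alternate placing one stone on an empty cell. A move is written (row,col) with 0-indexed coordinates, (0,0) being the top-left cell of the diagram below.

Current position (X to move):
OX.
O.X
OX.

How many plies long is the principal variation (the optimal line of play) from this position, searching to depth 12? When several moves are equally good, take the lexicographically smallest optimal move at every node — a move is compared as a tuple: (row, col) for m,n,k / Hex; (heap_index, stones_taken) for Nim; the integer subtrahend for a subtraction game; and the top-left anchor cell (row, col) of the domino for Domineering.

ply 1, X at OX./O.X/OX. | (0,2)=+1→OXX/O.X/OX.*; (1,1)=+1→OX./OXX/OX.; (2,2)=+1→OX./O.X/OXX
ply 2: OXX/O.X/OX. is terminal -1 (O); from OX./O.X/OX. depth 12

PV length from [OX./O.X/OX.]: 1 ply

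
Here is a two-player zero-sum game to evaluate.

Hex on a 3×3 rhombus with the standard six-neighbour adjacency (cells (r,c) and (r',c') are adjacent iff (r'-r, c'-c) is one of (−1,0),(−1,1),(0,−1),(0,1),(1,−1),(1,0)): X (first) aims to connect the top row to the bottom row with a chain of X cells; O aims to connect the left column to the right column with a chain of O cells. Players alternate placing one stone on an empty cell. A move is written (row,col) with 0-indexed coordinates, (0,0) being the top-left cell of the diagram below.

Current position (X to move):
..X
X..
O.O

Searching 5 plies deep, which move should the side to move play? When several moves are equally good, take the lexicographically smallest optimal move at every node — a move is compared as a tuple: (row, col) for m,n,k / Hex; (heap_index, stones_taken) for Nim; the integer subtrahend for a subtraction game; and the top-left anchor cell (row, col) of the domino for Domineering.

X's best at [..X/X../O.O]: (2,1)

ply 1, X at ..X/X../O.O | (0,0)=-1→X.X/X../O.O; (0,1)=-1→.XX/X../O.O; (1,1)=-1→..X/XX./O.O; (1,2)=-1→..X/X.X/O.O; (2,1)=+1→..X/X../OXO*
ply 2, O at ..X/X../OXO | (0,0)=-1→O.X/X../OXO*; (0,1)=-1→.OX/X../OXO; (1,1)=-1→..X/XO./OXO; (1,2)=-1→..X/X.O/OXO
ply 3, X at O.X/X../OXO | (0,1)=+1→OXX/X../OXO*; (1,1)=+1→O.X/XX./OXO; (1,2)=+1→O.X/X.X/OXO
ply 4, O at OXX/X../OXO | (1,1)=-1→OXX/XO./OXO*; (1,2)=-1→OXX/X.O/OXO
ply 5, X at OXX/XO./OXO | (1,2)=+1→OXX/XOX/OXO*
ply 6: OXX/XOX/OXO is terminal -1 (O); from ..X/X../O.O depth 5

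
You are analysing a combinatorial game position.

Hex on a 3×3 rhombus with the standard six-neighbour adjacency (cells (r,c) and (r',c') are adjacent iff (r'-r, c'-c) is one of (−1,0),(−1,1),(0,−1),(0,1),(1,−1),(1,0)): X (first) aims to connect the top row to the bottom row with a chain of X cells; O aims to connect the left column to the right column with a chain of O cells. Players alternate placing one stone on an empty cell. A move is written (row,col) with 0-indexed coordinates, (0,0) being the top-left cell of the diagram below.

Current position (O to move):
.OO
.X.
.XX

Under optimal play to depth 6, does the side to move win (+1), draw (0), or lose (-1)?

value(.OO/.X./.XX, O) = +1

ply 1, O at .OO/.X./.XX | (0,0)=+1→OOO/.X./.XX*; (1,0)=+1→.OO/OX./.XX; (1,2)=+1→.OO/.XO/.XX; (2,0)=+1→.OO/.X./OXX
ply 2: OOO/.X./.XX is terminal -1 (X); from .OO/.X./.XX depth 6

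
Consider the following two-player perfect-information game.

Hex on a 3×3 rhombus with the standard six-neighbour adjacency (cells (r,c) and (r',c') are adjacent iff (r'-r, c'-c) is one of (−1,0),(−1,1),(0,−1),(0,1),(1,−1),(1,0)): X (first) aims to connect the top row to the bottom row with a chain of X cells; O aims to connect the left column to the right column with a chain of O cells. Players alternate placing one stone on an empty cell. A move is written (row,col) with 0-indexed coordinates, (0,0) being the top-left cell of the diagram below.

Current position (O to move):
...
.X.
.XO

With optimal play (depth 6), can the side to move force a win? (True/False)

O winning at [.../.X./.XO]: False

ply 1, O at .../.X./.XO | (0,0)=-1→O../.X./.XO*; (0,1)=-1→.O./.X./.XO; (0,2)=-1→..O/.X./.XO; (1,0)=-1→.../OX./.XO; (1,2)=-1→.../.XO/.XO; (2,0)=-1→.../.X./OXO
ply 2, X at O../.X./.XO | (0,1)=+1→OX./.X./.XO*; (0,2)=+1→O.X/.X./.XO; (1,0)=+1→O../XX./.XO; (1,2)=+1→O../.XX/.XO; (2,0)=+1→O../.X./XXO
ply 3: OX./.X./.XO is terminal -1 (O); from .../.X./.XO depth 6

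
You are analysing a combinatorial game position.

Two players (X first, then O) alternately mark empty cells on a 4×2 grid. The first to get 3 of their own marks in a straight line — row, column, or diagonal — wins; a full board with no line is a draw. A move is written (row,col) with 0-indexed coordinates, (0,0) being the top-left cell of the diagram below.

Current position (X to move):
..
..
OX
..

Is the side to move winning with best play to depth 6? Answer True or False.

p1 X@[../../OX/..]: (0,0)[X./../OX/..]+0 (0,1)[.X/../OX/..]+0 (1,0)[../X./OX/..]+0 (1,1)[../.X/OX/..]+1* (3,0)[../../OX/X.]+0 (3,1)[../../OX/.X]+0
p2 O@[../.X/OX/..]: (0,0)[O./.X/OX/..]-1* (0,1)[.O/.X/OX/..]-1 (1,0)[../OX/OX/..]-1 (3,0)[../.X/OX/O.]-1 (3,1)[../.X/OX/.O]-1
p3 X@[O./.X/OX/..]: (0,1)[OX/.X/OX/..]+1* (1,0)[O./XX/OX/..]+1 (3,0)[O./.X/OX/X.]-1 (3,1)[O./.X/OX/.X]+1
p4 O@[OX/.X/OX/..] terminal -1; root [../../OX/..] d6

X winning at [../../OX/..]: True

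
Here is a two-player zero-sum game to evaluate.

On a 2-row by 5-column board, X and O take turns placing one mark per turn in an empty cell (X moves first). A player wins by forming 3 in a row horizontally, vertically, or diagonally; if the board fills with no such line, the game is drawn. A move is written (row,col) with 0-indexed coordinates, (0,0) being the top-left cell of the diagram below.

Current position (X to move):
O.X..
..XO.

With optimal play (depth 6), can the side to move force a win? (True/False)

[O.X../..XO.] X move#1: (0,1):+0/OXX../..XO., (0,3):+1/O.XX./..XO.*, (0,4):+0/O.X.X/..XO., (1,0):+1/O.X../X.XO., (1,1):+1/O.X../.XXO., (1,4):+0/O.X../..XOX
[O.XX./..XO.] O move#2: (0,1):-1/OOXX./..XO.*, (0,4):-1/O.XXO/..XO., (1,0):-1/O.XX./O.XO., (1,1):-1/O.XX./.OXO., (1,4):-1/O.XX./..XOO
[OOXX./..XO.] X move#3: (0,4):+1/OOXXX/..XO.*, (1,0):+1/OOXX./X.XO., (1,1):+1/OOXX./.XXO., (1,4):+0/OOXX./..XOX
[OOXXX/..XO.] end (terminal -1, O#4); searched O.X../..XO. to 6

X winning at [O.X../..XO.]: True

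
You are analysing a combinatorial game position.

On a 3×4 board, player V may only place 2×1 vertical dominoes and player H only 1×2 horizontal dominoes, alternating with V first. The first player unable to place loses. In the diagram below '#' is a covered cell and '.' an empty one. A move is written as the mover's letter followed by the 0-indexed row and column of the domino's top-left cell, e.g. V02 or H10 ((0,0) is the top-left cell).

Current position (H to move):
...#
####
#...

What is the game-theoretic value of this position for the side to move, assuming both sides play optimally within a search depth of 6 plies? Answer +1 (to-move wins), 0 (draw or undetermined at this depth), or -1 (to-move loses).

[...#/####/#...] H move#1: H00:+1/##.#/####/#...*, H01:+1/.###/####/#..., H21:+1/...#/####/###., H22:+1/...#/####/#.##
[##.#/####/#...] end (terminal -1, V#2); searched ...#/####/#... to 6

value(...#/####/#..., H) = +1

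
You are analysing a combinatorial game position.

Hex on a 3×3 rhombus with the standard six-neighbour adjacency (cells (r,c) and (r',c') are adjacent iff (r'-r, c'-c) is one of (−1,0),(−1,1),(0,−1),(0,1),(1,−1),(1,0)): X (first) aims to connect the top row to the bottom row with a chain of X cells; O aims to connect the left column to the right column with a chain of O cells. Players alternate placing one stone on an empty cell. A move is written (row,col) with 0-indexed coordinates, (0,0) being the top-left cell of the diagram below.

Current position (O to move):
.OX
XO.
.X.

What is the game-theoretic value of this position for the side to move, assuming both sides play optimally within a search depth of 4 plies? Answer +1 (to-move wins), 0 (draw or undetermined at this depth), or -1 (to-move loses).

[.OX/XO./.X.] O move#1: (0,0):-1/OOX/XO./.X., (1,2):+1/.OX/XOO/.X.*, (2,0):-1/.OX/XO./OX., (2,2):-1/.OX/XO./.XO
[.OX/XOO/.X.] X move#2: (0,0):-1/XOX/XOO/.X.*, (2,0):-1/.OX/XOO/XX., (2,2):-1/.OX/XOO/.XX
[XOX/XOO/.X.] O move#3: (2,0):+1/XOX/XOO/OX.*, (2,2):-1/XOX/XOO/.XO
[XOX/XOO/OX.] end (terminal -1, X#4); searched .OX/XO./.X. to 4

value(.OX/XO./.X., O) = +1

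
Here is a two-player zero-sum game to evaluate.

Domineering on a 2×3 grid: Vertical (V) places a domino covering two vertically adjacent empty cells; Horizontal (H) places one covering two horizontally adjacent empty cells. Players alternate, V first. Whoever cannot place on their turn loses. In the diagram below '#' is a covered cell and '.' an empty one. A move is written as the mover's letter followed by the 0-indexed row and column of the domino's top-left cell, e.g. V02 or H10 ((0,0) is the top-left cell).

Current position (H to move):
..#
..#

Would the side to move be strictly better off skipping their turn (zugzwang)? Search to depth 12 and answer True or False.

zugzwang(..#/..#, H) = False

ply 1, H at ..#/..# | H00=+1→###/..#*; H10=+1→..#/###
ply 2: ###/..# is terminal -1 (V); from ..#/..# depth 12
if H skipped the turn, V would face:
~ ply 1, V at ..#/..# | V00=+1→#.#/#.#*; V01=+1→.##/.##
~ ply 2: #.#/#.# is terminal -1 (H); from ..#/..# depth 12
compare (H): move=+1 vs pass=-1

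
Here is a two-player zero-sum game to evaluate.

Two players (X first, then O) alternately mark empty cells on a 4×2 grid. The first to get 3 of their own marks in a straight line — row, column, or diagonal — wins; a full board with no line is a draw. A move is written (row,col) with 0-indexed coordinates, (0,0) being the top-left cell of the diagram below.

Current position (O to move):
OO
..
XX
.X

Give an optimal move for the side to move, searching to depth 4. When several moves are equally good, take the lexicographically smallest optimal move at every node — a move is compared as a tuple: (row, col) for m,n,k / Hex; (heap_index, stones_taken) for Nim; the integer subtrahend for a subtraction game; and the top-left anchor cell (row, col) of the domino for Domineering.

O's best at [OO/../XX/.X]: (1,1)

ply 1, O at OO/../XX/.X | (1,0)=-1→OO/O./XX/.X; (1,1)=+0→OO/.O/XX/.X*; (3,0)=-1→OO/../XX/OX
ply 2, X at OO/.O/XX/.X | (1,0)=+0→OO/XO/XX/.X*; (3,0)=+0→OO/.O/XX/XX
ply 3, O at OO/XO/XX/.X | (3,0)=+0→OO/XO/XX/OX*
ply 4: OO/XO/XX/OX is terminal +0 (X); from OO/../XX/.X depth 4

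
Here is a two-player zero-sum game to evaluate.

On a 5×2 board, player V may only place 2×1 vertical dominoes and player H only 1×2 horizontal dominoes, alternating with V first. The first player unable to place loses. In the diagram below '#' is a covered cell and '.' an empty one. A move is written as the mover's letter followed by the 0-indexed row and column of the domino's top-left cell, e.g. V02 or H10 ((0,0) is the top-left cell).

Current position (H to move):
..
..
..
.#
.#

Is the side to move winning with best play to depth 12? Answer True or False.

H winning at [../../../.#/.#]: True

p1 H@[../../../.#/.#]: H00[##/../../.#/.#]-1 H10[../##/../.#/.#]+1* H20[../../##/.#/.#]-1
p2 V@[../##/../.#/.#]: V20[../##/#./##/.#]-1* V30[../##/../##/##]-1
p3 H@[../##/#./##/.#]: H00[##/##/#./##/.#]+1*
p4 V@[##/##/#./##/.#] terminal -1; root [../../../.#/.#] d12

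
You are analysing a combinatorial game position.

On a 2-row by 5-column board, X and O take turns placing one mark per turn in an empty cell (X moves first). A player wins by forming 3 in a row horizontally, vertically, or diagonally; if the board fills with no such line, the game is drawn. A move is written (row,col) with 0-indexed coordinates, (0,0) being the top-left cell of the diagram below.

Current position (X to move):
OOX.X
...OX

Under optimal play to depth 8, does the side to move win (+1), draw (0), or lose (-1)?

ply 1, X at OOX.X/...OX | (0,3)=+1→OOXXX/...OX*; (1,0)=+0→OOX.X/X..OX; (1,1)=+0→OOX.X/.X.OX; (1,2)=+0→OOX.X/..XOX
ply 2: OOXXX/...OX is terminal -1 (O); from OOX.X/...OX depth 8

value(OOX.X/...OX, X) = +1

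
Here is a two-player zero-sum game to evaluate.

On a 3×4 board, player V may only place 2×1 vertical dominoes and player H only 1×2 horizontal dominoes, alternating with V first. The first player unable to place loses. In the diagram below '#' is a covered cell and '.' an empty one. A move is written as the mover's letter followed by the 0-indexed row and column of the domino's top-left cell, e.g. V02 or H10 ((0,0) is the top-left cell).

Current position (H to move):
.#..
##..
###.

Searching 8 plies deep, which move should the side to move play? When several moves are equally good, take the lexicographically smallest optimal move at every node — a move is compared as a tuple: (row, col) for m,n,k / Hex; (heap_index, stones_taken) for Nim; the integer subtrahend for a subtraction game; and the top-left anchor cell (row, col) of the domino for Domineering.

[.#../##../###.] H move#1: H02:-1/.###/##../###., H12:+1/.#../####/###.*
[.#../####/###.] end (terminal -1, V#2); searched .#../##../###. to 8

H's best at [.#../##../###.]: H12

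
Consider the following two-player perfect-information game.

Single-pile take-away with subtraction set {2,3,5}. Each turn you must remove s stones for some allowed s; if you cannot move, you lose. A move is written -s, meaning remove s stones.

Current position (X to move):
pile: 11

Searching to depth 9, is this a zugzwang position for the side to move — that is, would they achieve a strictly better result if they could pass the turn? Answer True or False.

zugzwang(11, X) = False

p1 X@[11]: -2[9]-1 -3[8]+1* -5[6]-1
p2 O@[8]: -2[6]-1* -3[5]-1 -5[3]-1
p3 X@[6]: -2[4]-1 -3[3]-1 -5[1]+1*
p4 O@[1] terminal -1; root [11] d9
pass branch (O moves first from the same position):
  | p1 O@[11]: -2[9]-1 -3[8]+1* -5[6]-1
  | p2 X@[8]: -2[6]-1* -3[5]-1 -5[3]-1
  | p3 O@[6]: -2[4]-1 -3[3]-1 -5[1]+1*
  | p4 X@[1] terminal -1; root [11] d9
X moving scores +1; X passing scores -1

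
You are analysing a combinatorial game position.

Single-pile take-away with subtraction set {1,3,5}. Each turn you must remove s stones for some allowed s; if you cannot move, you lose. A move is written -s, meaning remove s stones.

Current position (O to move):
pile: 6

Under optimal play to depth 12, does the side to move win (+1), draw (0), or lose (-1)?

[6] O move#1: -1:-1/5*, -3:-1/3, -5:-1/1
[5] X move#2: -1:+1/4*, -3:+1/2, -5:+1/0
[4] O move#3: -1:-1/3*, -3:-1/1
[3] X move#4: -1:+1/2*, -3:+1/0
[2] O move#5: -1:-1/1*
[1] X move#6: -1:+1/0*
[0] end (terminal -1, O#7); searched 6 to 12

value(6, O) = -1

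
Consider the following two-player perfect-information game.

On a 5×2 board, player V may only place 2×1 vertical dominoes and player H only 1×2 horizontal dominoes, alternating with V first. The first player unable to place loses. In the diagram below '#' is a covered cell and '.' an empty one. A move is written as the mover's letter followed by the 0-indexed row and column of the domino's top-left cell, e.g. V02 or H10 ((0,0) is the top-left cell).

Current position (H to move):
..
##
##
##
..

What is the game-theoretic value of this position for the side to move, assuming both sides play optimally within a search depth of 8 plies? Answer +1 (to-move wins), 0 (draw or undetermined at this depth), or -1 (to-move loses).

ply 1, H at ../##/##/##/.. | H00=+1→##/##/##/##/..*; H40=+1→../##/##/##/##
ply 2: ##/##/##/##/.. is terminal -1 (V); from ../##/##/##/.. depth 8

value(../##/##/##/.., H) = +1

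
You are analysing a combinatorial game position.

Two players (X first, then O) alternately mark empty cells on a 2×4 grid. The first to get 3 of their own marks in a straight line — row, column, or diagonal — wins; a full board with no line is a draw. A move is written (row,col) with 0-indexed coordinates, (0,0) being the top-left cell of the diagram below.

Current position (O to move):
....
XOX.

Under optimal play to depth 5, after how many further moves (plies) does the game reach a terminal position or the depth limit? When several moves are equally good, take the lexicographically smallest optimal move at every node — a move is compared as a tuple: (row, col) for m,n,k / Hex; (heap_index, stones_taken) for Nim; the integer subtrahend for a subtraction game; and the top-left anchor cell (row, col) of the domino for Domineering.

ply 1, O at ..../XOX. | (0,0)=+0→O.../XOX.*; (0,1)=+0→.O../XOX.; (0,2)=+0→..O./XOX.; (0,3)=+0→...O/XOX.; (1,3)=+0→..../XOXO
ply 2, X at O.../XOX. | (0,1)=+0→OX../XOX.*; (0,2)=+0→O.X./XOX.; (0,3)=+0→O..X/XOX.; (1,3)=+0→O.../XOXX
ply 3, O at OX../XOX. | (0,2)=+0→OXO./XOX.*; (0,3)=+0→OX.O/XOX.; (1,3)=+0→OX../XOXO
ply 4, X at OXO./XOX. | (0,3)=+0→OXOX/XOX.*; (1,3)=+0→OXO./XOXX
ply 5, O at OXOX/XOX. | (1,3)=+0→OXOX/XOXO*
ply 6: OXOX/XOXO is terminal +0 (X); from ..../XOX. depth 5

PV length from [..../XOX.]: 5 plies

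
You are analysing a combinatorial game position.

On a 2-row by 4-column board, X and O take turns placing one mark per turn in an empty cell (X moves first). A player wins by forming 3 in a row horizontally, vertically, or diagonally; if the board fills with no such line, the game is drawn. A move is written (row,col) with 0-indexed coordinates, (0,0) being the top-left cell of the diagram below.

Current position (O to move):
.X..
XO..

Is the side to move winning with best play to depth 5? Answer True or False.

O winning at [.X../XO..]: False

[.X../XO..] O move#1: (0,0):+0/OX../XO..*, (0,2):+0/.XO./XO.., (0,3):+0/.X.O/XO.., (1,2):+0/.X../XOO., (1,3):+0/.X../XO.O
[OX../XO..] X move#2: (0,2):+0/OXX./XO..*, (0,3):+0/OX.X/XO.., (1,2):+0/OX../XOX., (1,3):+0/OX../XO.X
[OXX./XO..] O move#3: (0,3):+0/OXXO/XO..*, (1,2):-1/OXX./XOO., (1,3):-1/OXX./XO.O
[OXXO/XO..] X move#4: (1,2):+0/OXXO/XOX.*, (1,3):+0/OXXO/XO.X
[OXXO/XOX.] O move#5: (1,3):+0/OXXO/XOXO*
[OXXO/XOXO] end (terminal +0, X#6); searched .X../XO.. to 5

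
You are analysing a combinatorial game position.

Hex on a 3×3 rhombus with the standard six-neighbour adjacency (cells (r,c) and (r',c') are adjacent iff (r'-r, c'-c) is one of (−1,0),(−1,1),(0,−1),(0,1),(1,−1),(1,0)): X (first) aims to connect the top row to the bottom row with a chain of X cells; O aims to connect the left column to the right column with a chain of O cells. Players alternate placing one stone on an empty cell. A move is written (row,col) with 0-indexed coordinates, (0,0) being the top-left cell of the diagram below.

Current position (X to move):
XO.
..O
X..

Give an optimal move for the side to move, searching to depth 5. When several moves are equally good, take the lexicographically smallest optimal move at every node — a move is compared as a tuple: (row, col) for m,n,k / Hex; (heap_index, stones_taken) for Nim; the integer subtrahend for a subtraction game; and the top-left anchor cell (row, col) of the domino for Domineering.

X's best at [XO./..O/X..]: (0,2)

p1 X@[XO./..O/X..]: (0,2)[XOX/..O/X..]+1* (1,0)[XO./X.O/X..]+1 (1,1)[XO./.XO/X..]+1 (2,1)[XO./..O/XX.]-1 (2,2)[XO./..O/X.X]-1
p2 O@[XOX/..O/X..]: (1,0)[XOX/O.O/X..]-1* (1,1)[XOX/.OO/X..]-1 (2,1)[XOX/..O/XO.]-1 (2,2)[XOX/..O/X.O]-1
p3 X@[XOX/O.O/X..]: (1,1)[XOX/OXO/X..]+1* (2,1)[XOX/O.O/XX.]-1 (2,2)[XOX/O.O/X.X]-1
p4 O@[XOX/OXO/X..] terminal -1; root [XO./..O/X..] d5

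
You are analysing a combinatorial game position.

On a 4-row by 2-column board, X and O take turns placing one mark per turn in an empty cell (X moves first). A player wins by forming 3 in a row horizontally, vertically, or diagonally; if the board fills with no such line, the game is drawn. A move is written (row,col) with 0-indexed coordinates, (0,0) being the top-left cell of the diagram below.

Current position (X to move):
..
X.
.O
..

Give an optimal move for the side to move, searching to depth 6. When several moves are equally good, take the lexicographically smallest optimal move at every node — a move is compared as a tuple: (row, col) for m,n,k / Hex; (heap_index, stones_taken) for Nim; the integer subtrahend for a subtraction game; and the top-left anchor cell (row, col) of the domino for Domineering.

p1 X@[../X./.O/..]: (0,0)[X./X./.O/..]+0 (0,1)[.X/X./.O/..]+0 (1,1)[../XX/.O/..]+0 (2,0)[../X./XO/..]+1* (3,0)[../X./.O/X.]+0 (3,1)[../X./.O/.X]+0
p2 O@[../X./XO/..]: (0,0)[O./X./XO/..]-1* (0,1)[.O/X./XO/..]-1 (1,1)[../XO/XO/..]-1 (3,0)[../X./XO/O.]-1 (3,1)[../X./XO/.O]-1
p3 X@[O./X./XO/..]: (0,1)[OX/X./XO/..]+0 (1,1)[O./XX/XO/..]+0 (3,0)[O./X./XO/X.]+1* (3,1)[O./X./XO/.X]+0
p4 O@[O./X./XO/X.] terminal -1; root [../X./.O/..] d6

X's best at [../X./.O/..]: (2,0)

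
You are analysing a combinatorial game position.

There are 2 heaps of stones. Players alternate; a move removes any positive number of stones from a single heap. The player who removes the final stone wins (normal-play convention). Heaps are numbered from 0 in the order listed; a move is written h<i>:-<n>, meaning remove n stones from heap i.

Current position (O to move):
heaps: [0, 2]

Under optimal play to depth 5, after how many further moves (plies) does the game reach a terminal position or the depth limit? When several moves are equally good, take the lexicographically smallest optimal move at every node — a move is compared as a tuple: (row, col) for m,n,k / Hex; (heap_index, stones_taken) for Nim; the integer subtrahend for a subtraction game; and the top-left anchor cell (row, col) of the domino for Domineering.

PV length from [(0,2)]: 1 ply

ply 1, O at (0,2) | h1:-1=-1→(0,1); h1:-2=+1→(0,0)*
ply 2: (0,0) is terminal -1 (X); from (0,2) depth 5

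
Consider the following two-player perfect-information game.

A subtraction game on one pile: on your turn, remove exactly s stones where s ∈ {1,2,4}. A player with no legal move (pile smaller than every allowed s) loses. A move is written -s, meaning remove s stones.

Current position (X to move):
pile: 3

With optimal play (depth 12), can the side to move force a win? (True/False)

ply 1, X at 3 | -1=-1→2*; -2=-1→1
ply 2, O at 2 | -1=-1→1; -2=+1→0*
ply 3: 0 is terminal -1 (X); from 3 depth 12

X winning at [3]: False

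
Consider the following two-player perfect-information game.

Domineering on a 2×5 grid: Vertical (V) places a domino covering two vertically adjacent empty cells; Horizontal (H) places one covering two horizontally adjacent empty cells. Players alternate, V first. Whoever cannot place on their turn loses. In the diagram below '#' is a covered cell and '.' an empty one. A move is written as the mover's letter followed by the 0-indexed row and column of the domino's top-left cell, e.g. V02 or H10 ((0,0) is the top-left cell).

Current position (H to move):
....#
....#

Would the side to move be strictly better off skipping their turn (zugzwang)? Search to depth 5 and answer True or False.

p1 H@[....#/....#]: H00[##..#/....#]-1 H01[.##.#/....#]+1* H02[..###/....#]-1 H10[....#/##..#]-1 H11[....#/.##.#]+1 H12[....#/..###]-1
p2 V@[.##.#/....#]: V00[###.#/#...#]-1* V03[.####/...##]-1
p3 H@[###.#/#...#]: H11[###.#/###.#]-1 H12[###.#/#.###]+1*
p4 V@[###.#/#.###] terminal -1; root [....#/....#] d5
suppose H passes — search the same position with V to move:
pass> p1 V@[....#/....#]: V00[#...#/#...#]-1* V01[.#..#/.#..#]-1 V02[..#.#/..#.#]-1 V03[...##/...##]-1
pass> p2 H@[#...#/#...#]: H01[###.#/#...#]+1* H02[#.###/#...#]+1 H11[#...#/###.#]+1 H12[#...#/#.###]+1
pass> p3 V@[###.#/#...#]: V03[#####/#..##]-1*
pass> p4 H@[#####/#..##]: H11[#####/#####]+1*
pass> p5 V@[#####/#####] terminal -1; root [....#/....#] d5
for H: play +1, pass +1

zugzwang(....#/....#, H) = False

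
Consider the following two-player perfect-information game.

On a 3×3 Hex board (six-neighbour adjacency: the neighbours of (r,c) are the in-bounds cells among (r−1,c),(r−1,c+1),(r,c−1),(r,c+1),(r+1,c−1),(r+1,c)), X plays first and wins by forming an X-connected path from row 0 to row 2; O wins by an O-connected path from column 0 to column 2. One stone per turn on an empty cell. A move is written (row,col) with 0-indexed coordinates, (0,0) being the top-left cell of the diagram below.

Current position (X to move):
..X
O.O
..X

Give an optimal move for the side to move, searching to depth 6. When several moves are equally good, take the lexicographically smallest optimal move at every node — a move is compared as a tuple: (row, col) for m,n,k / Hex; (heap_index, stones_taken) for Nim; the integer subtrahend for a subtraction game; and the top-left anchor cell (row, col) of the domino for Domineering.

X's best at [..X/O.O/..X]: (1,1)

[..X/O.O/..X] X move#1: (0,0):-1/X.X/O.O/..X, (0,1):-1/.XX/O.O/..X, (1,1):+1/..X/OXO/..X*, (2,0):-1/..X/O.O/X.X, (2,1):-1/..X/O.O/.XX
[..X/OXO/..X] O move#2: (0,0):-1/O.X/OXO/..X*, (0,1):-1/.OX/OXO/..X, (2,0):-1/..X/OXO/O.X, (2,1):-1/..X/OXO/.OX
[O.X/OXO/..X] X move#3: (0,1):+1/OXX/OXO/..X*, (2,0):+1/O.X/OXO/X.X, (2,1):+1/O.X/OXO/.XX
[OXX/OXO/..X] O move#4: (2,0):-1/OXX/OXO/O.X*, (2,1):-1/OXX/OXO/.OX
[OXX/OXO/O.X] X move#5: (2,1):+1/OXX/OXO/OXX*
[OXX/OXO/OXX] end (terminal -1, O#6); searched ..X/O.O/..X to 6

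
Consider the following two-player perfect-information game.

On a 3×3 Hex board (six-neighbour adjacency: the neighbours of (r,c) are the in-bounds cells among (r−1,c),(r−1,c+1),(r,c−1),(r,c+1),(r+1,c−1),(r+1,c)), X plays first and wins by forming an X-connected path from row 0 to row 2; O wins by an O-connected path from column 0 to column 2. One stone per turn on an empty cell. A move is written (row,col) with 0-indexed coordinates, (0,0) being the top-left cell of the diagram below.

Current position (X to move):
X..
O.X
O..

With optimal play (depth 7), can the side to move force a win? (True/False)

[X../O.X/O..] X move#1: (0,1):+1/XX./O.X/O..*, (0,2):+1/X.X/O.X/O.., (1,1):+1/X../OXX/O.., (2,1):-1/X../O.X/OX., (2,2):-1/X../O.X/O.X
[XX./O.X/O..] O move#2: (0,2):-1/XXO/O.X/O..*, (1,1):-1/XX./OOX/O.., (2,1):-1/XX./O.X/OO., (2,2):-1/XX./O.X/O.O
[XXO/O.X/O..] X move#3: (1,1):+1/XXO/OXX/O..*, (2,1):-1/XXO/O.X/OX., (2,2):-1/XXO/O.X/O.X
[XXO/OXX/O..] O move#4: (2,1):-1/XXO/OXX/OO.*, (2,2):-1/XXO/OXX/O.O
[XXO/OXX/OO.] X move#5: (2,2):+1/XXO/OXX/OOX*
[XXO/OXX/OOX] end (terminal -1, O#6); searched X../O.X/O.. to 7

X winning at [X../O.X/O..]: True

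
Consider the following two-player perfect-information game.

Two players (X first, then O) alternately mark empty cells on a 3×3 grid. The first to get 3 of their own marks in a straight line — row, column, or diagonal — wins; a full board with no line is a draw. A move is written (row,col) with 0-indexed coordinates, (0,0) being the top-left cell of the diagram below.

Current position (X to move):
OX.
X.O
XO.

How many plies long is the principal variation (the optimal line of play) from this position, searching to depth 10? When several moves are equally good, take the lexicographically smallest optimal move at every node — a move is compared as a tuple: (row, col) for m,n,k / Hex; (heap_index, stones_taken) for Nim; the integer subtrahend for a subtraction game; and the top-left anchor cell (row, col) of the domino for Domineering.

PV length from [OX./X.O/XO.]: 3 plies

ply 1, X at OX./X.O/XO. | (0,2)=+0→OXX/X.O/XO.*; (1,1)=+0→OX./XXO/XO.; (2,2)=+0→OX./X.O/XOX
ply 2, O at OXX/X.O/XO. | (1,1)=+0→OXX/XOO/XO.*; (2,2)=-1→OXX/X.O/XOO
ply 3, X at OXX/XOO/XO. | (2,2)=+0→OXX/XOO/XOX*
ply 4: OXX/XOO/XOX is terminal +0 (O); from OX./X.O/XO. depth 10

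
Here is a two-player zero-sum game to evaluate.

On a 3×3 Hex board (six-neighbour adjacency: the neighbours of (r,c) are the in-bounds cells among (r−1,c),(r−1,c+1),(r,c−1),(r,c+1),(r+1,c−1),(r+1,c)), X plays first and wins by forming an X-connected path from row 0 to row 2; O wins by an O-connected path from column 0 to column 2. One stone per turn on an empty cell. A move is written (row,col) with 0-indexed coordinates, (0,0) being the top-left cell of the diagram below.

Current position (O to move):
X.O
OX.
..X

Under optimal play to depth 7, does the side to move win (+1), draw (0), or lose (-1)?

value(X.O/OX./..X, O) = +1

ply 1, O at X.O/OX./..X | (0,1)=+1→XOO/OX./..X*; (1,2)=-1→X.O/OXO/..X; (2,0)=-1→X.O/OX./O.X; (2,1)=-1→X.O/OX./.OX
ply 2: XOO/OX./..X is terminal -1 (X); from X.O/OX./..X depth 7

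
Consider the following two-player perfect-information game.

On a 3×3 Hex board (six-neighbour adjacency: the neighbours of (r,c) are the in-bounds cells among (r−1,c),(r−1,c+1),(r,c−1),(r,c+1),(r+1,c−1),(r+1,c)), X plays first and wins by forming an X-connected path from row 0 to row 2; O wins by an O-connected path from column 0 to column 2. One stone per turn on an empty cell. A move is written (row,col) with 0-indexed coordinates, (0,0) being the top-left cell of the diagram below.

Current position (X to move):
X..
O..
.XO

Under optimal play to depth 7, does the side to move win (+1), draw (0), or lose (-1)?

ply 1, X at X../O../.XO | (0,1)=-1→XX./O../.XO; (0,2)=+1→X.X/O../.XO*; (1,1)=+1→X../OX./.XO; (1,2)=-1→X../O.X/.XO; (2,0)=-1→X../O../XXO
ply 2, O at X.X/O../.XO | (0,1)=-1→XOX/O../.XO*; (1,1)=-1→X.X/OO./.XO; (1,2)=-1→X.X/O.O/.XO; (2,0)=-1→X.X/O../OXO
ply 3, X at XOX/O../.XO | (1,1)=+1→XOX/OX./.XO*; (1,2)=+1→XOX/O.X/.XO; (2,0)=+1→XOX/O../XXO
ply 4: XOX/OX./.XO is terminal -1 (O); from X../O../.XO depth 7

value(X../O../.XO, X) = +1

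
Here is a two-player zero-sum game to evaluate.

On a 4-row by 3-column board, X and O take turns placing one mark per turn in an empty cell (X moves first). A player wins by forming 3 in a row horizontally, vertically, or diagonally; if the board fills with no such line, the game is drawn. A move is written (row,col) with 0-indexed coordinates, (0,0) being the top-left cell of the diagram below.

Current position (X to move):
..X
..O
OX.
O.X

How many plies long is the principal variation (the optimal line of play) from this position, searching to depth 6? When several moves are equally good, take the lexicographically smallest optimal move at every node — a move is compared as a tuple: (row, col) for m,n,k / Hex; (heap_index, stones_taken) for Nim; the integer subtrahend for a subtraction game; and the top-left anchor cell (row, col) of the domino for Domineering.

p1 X@[..X/..O/OX./O.X]: (0,0)[X.X/..O/OX./O.X]-1 (0,1)[.XX/..O/OX./O.X]-1 (1,0)[..X/X.O/OX./O.X]+1* (1,1)[..X/.XO/OX./O.X]-1 (2,2)[..X/..O/OXX/O.X]-1 (3,1)[..X/..O/OX./OXX]-1
p2 O@[..X/X.O/OX./O.X] terminal -1; root [..X/..O/OX./O.X] d6

PV length from [..X/..O/OX./O.X]: 1 ply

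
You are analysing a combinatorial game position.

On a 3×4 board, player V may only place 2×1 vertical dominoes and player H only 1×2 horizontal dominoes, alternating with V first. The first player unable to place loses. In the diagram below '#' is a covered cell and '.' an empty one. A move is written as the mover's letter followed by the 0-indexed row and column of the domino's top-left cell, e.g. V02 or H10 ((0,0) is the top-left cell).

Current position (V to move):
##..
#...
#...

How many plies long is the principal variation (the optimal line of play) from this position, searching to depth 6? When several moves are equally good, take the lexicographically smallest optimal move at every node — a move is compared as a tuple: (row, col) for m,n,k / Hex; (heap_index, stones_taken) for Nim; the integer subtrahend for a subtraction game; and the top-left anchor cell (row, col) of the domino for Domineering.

PV length from [##../#.../#...]: 3 plies

p1 V@[##../#.../#...]: V02[###./#.#./#...]+1* V03[##.#/#..#/#...]-1 V11[##../##../##..]-1 V12[##../#.#./#.#.]+1 V13[##../#..#/#..#]-1
p2 H@[###./#.#./#...]: H21[###./#.#./###.]-1* H22[###./#.#./#.##]-1
p3 V@[###./#.#./###.]: V03[####/#.##/###.]+1* V13[###./#.##/####]+1
p4 H@[####/#.##/###.] terminal -1; root [##../#.../#...] d6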